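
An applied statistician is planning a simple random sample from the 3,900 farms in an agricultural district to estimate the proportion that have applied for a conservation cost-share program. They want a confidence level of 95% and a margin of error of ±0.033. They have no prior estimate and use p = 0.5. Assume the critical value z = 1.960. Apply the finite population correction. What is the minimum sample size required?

720

Unadjusted: n₀ = 1.960² × 0.50 × 0.50 / 0.033² ≈ 881.91, so n₀ = 882.
Finite population correction with N = 3,900: n = n₀ / (1 + (n₀−1)/N) = 882 / (1 + 881/3900) = 882 / 1.2259 ≈ 719.47.
Rounding up, n = 720.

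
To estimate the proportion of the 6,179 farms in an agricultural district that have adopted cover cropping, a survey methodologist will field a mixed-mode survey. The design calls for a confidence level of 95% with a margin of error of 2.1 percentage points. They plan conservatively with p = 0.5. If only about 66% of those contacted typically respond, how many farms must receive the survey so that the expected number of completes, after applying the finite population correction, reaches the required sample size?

For 95% confidence, z = 1.96.
Completed interviews needed (unadjusted): n₀ = 1.96² × 0.2500 / 0.021² ≈ 2177.78 → 2178.
FPC for N = 6,179: n = 2178 / (1 + 2177/6179) = 2178 / 1.3523 ≈ 1610.56 → 1611.
At a 66% response rate, contacts needed = 1611 / 0.66 ≈ 2440.91 → 2441.

2441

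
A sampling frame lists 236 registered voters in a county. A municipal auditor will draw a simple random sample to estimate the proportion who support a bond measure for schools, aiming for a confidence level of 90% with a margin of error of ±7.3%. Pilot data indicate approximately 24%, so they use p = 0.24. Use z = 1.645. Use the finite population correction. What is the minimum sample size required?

Unadjusted: n₀ = 1.645² × 0.24 × 0.76 / 0.073² ≈ 92.62, so n₀ = 93.
Finite population correction with N = 236: n = n₀ / (1 + (n₀−1)/N) = 93 / (1 + 92/236) = 93 / 1.3898 ≈ 66.91.
Rounding up, n = 67.

67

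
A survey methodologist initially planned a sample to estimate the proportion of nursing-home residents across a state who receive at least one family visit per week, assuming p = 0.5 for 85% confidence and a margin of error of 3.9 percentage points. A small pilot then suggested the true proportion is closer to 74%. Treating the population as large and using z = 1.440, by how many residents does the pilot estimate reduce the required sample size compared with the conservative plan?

Conservative (p = 0.5): n = 1.440² × 0.25 / 0.039² ≈ 340.83 → 341.
Using p = 0.74: p(1−p) = 0.1924, so n = 1.440² × 0.1924 / 0.039² ≈ 262.30 → 263.
Reduction: 341 − 263 = 78.

78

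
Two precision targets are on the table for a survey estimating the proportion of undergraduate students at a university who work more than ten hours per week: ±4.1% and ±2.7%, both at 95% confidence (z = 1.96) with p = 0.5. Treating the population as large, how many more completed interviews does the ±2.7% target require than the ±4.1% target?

At ±4.1%: n = 1.96² × 0.2500 / 0.041² ≈ 571.33 → 572.
At ±2.7%: n = 1.96² × 0.2500 / 0.027² ≈ 1317.42 → 1318.
Additional respondents: 1318 − 572 = 746.

746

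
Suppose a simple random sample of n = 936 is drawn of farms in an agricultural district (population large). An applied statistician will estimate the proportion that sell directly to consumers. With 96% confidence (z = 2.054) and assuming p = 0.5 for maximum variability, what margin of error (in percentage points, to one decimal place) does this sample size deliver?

3.4

SE(p̂) = √[p(1−p)/n] = √[0.2500/936] = 0.01634.
E = z × SE = 2.054 × 0.01634 = 0.03357, or 3.4 percentage points.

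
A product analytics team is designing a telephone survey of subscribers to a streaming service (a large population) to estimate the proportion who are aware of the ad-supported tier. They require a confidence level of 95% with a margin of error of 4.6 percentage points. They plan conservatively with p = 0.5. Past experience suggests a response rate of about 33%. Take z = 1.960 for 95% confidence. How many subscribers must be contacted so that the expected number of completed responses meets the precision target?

1376

Completed interviews needed: n₀ = 1.960² × 0.2500 / 0.046² ≈ 453.88 → 454.
At a 33% response rate, contacts needed = 454 / 0.33 ≈ 1375.76 → 1376.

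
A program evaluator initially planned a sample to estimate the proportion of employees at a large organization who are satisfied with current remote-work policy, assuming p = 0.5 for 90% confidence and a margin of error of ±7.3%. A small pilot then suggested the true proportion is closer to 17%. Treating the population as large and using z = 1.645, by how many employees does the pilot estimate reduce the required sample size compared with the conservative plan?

Conservative (p = 0.5): n = 1.645² × 0.25 / 0.073² ≈ 126.95 → 127.
Using p = 0.17: p(1−p) = 0.1411, so n = 1.645² × 0.1411 / 0.073² ≈ 71.65 → 72.
Reduction: 127 − 72 = 55.

55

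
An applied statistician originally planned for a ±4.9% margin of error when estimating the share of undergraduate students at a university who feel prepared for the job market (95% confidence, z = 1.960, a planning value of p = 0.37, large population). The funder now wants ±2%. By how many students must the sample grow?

At ±4.9%: n = 1.960² × 0.2331 / 0.049² ≈ 372.96 → 373.
At ±2%: n = 1.960² × 0.2331 / 0.020² ≈ 2238.69 → 2239.
Additional respondents: 2239 − 373 = 1866.

1866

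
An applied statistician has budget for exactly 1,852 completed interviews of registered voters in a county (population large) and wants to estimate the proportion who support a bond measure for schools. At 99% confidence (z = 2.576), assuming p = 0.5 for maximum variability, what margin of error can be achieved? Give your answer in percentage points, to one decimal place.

SE(p̂) = √[p(1−p)/n] = √[0.2500/1852] = 0.01162.
E = z × SE = 2.576 × 0.01162 = 0.02993, or 3.0 percentage points.

3.0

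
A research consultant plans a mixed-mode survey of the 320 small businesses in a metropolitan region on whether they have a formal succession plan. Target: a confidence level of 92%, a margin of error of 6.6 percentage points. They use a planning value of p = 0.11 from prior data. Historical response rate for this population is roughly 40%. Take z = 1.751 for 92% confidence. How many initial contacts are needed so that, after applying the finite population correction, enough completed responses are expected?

143

Completed interviews needed (unadjusted): n₀ = 1.751² × 0.0979 / 0.066² ≈ 68.91 → 69.
FPC for N = 320: n = 69 / (1 + 68/320) = 69 / 1.2125 ≈ 56.91 → 57.
At a 40% response rate, contacts needed = 57 / 0.40 ≈ 142.50 → 143.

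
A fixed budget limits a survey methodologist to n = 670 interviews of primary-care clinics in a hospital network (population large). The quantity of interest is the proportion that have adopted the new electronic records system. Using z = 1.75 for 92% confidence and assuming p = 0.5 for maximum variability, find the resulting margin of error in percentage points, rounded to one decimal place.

SE(p̂) = √[p(1−p)/n] = √[0.2500/670] = 0.01932.
E = z × SE = 1.75 × 0.01932 = 0.03380, or 3.4 percentage points.

3.4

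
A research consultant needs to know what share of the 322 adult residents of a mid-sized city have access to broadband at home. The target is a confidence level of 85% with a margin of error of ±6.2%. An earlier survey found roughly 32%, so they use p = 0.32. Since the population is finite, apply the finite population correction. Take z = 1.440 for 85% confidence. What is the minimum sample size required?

Unadjusted: n₀ = 1.440² × 0.32 × 0.68 / 0.062² ≈ 117.38, so n₀ = 118.
Finite population correction with N = 322: n = n₀ / (1 + (n₀−1)/N) = 118 / (1 + 117/322) = 118 / 1.3634 ≈ 86.55.
Rounding up, n = 87.

87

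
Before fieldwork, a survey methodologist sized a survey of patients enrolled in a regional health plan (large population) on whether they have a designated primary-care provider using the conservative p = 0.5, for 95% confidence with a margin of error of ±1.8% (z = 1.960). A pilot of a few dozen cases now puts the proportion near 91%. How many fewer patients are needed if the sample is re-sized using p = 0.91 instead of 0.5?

Conservative (p = 0.5): n = 1.960² × 0.25 / 0.018² ≈ 2964.20 → 2965.
Using p = 0.91: p(1−p) = 0.0819, so n = 1.960² × 0.0819 / 0.018² ≈ 971.07 → 972.
Reduction: 2965 − 972 = 1993.

1993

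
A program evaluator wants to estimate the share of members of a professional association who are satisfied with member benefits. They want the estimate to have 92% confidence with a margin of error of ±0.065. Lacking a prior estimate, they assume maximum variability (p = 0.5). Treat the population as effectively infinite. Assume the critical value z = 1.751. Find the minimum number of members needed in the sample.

182

With p = 0.5, p(1−p) = 0.25.
n = z²·p(1−p)/E² = 1.751² × 0.2500 / 0.065² = 3.0660 × 0.2500 / 0.004225 ≈ 181.42.
Rounding up gives n = 182.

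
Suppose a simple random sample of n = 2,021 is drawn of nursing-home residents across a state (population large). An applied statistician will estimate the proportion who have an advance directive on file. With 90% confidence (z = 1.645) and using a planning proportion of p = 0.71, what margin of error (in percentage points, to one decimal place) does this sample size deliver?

1.7

SE(p̂) = √[p(1−p)/n] = √[0.2059/2021] = 0.01009.
E = z × SE = 1.645 × 0.01009 = 0.01660, or 1.7 percentage points.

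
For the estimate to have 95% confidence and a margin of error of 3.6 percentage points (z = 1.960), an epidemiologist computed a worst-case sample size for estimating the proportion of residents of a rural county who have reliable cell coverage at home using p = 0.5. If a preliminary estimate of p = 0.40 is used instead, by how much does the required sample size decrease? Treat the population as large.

Conservative (p = 0.5): n = 1.960² × 0.25 / 0.036² ≈ 741.05 → 742.
Using p = 0.40: p(1−p) = 0.2400, so n = 1.960² × 0.2400 / 0.036² ≈ 711.41 → 712.
Reduction: 742 − 712 = 30.

30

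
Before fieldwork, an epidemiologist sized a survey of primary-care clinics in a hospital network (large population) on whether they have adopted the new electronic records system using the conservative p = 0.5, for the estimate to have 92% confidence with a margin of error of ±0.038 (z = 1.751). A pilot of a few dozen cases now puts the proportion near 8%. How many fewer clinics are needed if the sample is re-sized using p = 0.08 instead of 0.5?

374

Conservative (p = 0.5): n = 1.751² × 0.25 / 0.038² ≈ 530.82 → 531.
Using p = 0.08: p(1−p) = 0.0736, so n = 1.751² × 0.0736 / 0.038² ≈ 156.27 → 157.
Reduction: 531 − 157 = 374.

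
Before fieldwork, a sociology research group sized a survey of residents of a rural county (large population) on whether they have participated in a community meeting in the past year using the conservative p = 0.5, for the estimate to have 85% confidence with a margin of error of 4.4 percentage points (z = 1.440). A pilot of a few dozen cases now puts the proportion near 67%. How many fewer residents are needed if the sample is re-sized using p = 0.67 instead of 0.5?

Conservative (p = 0.5): n = 1.440² × 0.25 / 0.044² ≈ 267.77 → 268.
Using p = 0.67: p(1−p) = 0.2211, so n = 1.440² × 0.2211 / 0.044² ≈ 236.81 → 237.
Reduction: 268 − 237 = 31.

31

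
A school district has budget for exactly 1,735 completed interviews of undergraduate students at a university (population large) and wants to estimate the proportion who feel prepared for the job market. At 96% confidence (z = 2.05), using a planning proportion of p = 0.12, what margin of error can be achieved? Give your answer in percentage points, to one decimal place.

SE(p̂) = √[p(1−p)/n] = √[0.1056/1735] = 0.00780.
E = z × SE = 2.05 × 0.00780 = 0.01599, or 1.6 percentage points.

1.6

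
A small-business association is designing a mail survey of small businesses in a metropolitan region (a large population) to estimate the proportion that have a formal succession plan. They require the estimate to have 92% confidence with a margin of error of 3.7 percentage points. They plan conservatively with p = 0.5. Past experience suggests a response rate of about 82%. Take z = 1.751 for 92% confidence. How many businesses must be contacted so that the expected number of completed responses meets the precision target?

Completed interviews needed: n₀ = 1.751² × 0.2500 / 0.037² ≈ 559.90 → 560.
At an 82% response rate, contacts needed = 560 / 0.82 ≈ 682.93 → 683.

683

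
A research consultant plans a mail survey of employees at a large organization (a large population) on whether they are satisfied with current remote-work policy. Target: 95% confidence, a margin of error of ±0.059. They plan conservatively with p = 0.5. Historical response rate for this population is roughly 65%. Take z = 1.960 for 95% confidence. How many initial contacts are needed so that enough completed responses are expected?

Completed interviews needed: n₀ = 1.960² × 0.2500 / 0.059² ≈ 275.90 → 276.
At a 65% response rate, contacts needed = 276 / 0.65 ≈ 424.62 → 425.

425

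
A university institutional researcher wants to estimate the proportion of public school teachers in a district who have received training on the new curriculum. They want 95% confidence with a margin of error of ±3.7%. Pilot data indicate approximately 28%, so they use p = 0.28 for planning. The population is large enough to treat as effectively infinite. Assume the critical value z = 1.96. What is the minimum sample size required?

With p = 0.28, p(1−p) = 0.2016.
n = z²·p(1−p)/E² = 1.96² × 0.2016 / 0.037² = 3.8416 × 0.2016 / 0.001369 ≈ 565.72.
Rounding up gives n = 566.

566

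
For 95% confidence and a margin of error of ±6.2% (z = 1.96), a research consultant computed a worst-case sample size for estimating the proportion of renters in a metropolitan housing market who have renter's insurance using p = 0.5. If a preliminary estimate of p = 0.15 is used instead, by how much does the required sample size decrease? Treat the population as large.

122

Conservative (p = 0.5): n = 1.96² × 0.25 / 0.062² ≈ 249.84 → 250.
Using p = 0.15: p(1−p) = 0.1275, so n = 1.96² × 0.1275 / 0.062² ≈ 127.42 → 128.
Reduction: 250 − 128 = 122.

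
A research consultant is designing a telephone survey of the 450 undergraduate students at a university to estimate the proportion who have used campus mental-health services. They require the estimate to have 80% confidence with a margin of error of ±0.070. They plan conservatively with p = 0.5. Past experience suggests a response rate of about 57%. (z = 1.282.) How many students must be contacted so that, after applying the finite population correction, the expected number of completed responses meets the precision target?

Completed interviews needed (unadjusted): n₀ = 1.282² × 0.2500 / 0.070² ≈ 83.85 → 84.
FPC for N = 450: n = 84 / (1 + 83/450) = 84 / 1.1844 ≈ 70.92 → 71.
At a 57% response rate, contacts needed = 71 / 0.57 ≈ 124.56 → 125.

125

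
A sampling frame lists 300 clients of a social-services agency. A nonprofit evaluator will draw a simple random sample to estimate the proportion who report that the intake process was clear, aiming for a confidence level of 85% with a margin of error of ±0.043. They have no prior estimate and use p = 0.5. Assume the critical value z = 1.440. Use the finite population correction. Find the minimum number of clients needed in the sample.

Unadjusted: n₀ = 1.440² × 0.50 × 0.50 / 0.043² ≈ 280.37, so n₀ = 281.
Finite population correction with N = 300: n = n₀ / (1 + (n₀−1)/N) = 281 / (1 + 280/300) = 281 / 1.9333 ≈ 145.34.
Rounding up, n = 146.

146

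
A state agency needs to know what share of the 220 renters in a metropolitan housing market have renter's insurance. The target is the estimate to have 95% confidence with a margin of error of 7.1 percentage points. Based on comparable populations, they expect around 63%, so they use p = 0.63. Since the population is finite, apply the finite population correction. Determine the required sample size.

For 95% confidence, z = 1.960.
Unadjusted: n₀ = 1.960² × 0.63 × 0.37 / 0.071² ≈ 177.64, so n₀ = 178.
Finite population correction with N = 220: n = n₀ / (1 + (n₀−1)/N) = 178 / (1 + 177/220) = 178 / 1.8045 ≈ 98.64.
Rounding up, n = 99.

99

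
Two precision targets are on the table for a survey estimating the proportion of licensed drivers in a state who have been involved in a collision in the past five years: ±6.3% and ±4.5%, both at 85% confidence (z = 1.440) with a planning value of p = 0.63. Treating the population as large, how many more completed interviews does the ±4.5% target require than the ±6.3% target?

At ±6.3%: n = 1.440² × 0.2331 / 0.063² ≈ 121.78 → 122.
At ±4.5%: n = 1.440² × 0.2331 / 0.045² ≈ 238.69 → 239.
Additional respondents: 239 − 122 = 117.

117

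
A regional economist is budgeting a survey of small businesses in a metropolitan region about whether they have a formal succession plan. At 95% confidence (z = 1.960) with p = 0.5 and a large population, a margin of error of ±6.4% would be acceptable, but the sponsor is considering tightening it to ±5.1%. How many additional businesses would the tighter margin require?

At ±6.4%: n = 1.960² × 0.2500 / 0.064² ≈ 234.47 → 235.
At ±5.1%: n = 1.960² × 0.2500 / 0.051² ≈ 369.24 → 370.
Additional respondents: 370 − 235 = 135.

135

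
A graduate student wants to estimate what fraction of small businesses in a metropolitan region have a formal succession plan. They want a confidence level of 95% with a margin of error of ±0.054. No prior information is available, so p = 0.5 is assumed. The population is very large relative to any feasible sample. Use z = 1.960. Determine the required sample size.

With p = 0.5, p(1−p) = 0.25.
n = z²·p(1−p)/E² = 1.960² × 0.2500 / 0.054² = 3.8416 × 0.2500 / 0.002916 ≈ 329.36.
Rounding up gives n = 330.

330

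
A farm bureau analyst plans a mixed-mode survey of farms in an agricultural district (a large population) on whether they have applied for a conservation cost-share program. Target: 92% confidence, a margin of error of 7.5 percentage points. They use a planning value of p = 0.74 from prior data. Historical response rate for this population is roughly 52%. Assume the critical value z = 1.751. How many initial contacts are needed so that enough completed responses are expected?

202

Completed interviews needed: n₀ = 1.751² × 0.1924 / 0.075² ≈ 104.87 → 105.
At a 52% response rate, contacts needed = 105 / 0.52 ≈ 201.92 → 202.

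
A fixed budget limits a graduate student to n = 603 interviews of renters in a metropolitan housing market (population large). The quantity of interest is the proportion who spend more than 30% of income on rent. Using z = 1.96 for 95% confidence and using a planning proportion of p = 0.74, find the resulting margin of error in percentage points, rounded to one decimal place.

3.5

SE(p̂) = √[p(1−p)/n] = √[0.1924/603] = 0.01786.
E = z × SE = 1.96 × 0.01786 = 0.03501, or 3.5 percentage points.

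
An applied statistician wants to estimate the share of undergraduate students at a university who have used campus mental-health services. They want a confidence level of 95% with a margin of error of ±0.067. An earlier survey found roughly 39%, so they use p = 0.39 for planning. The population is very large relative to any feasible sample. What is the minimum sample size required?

For 95% confidence, z = 1.960.
With p = 0.39, p(1−p) = 0.2379.
n = z²·p(1−p)/E² = 1.960² × 0.2379 / 0.067² = 3.8416 × 0.2379 / 0.004489 ≈ 203.59.
Rounding up gives n = 204.

204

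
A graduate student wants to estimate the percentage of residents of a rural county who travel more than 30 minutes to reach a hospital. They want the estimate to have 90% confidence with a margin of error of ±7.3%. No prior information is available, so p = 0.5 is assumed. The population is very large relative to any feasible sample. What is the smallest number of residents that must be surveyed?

For 90% confidence, z = 1.645.
With p = 0.5, p(1−p) = 0.25.
n = z²·p(1−p)/E² = 1.645² × 0.2500 / 0.073² = 2.7060 × 0.2500 / 0.005329 ≈ 126.95.
Rounding up gives n = 127.

127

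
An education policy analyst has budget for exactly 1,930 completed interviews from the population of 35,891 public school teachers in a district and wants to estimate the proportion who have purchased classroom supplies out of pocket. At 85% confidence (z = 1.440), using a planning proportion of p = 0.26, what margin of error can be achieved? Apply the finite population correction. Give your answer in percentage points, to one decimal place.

Finite-population factor: (N−n)/(N−1) = (35891−1930)/(35891−1) = 0.9463.
SE(p̂) = √[p(1−p)/n · (N−n)/(N−1)] = √[0.1924/1930 × 0.9463] = 0.00971.
E = z × SE = 1.440 × 0.00971 = 0.01399 ≈ 1.4 percentage points.

1.4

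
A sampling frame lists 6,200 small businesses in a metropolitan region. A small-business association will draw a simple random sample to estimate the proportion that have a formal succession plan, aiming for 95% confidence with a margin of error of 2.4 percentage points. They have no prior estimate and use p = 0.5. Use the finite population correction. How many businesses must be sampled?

1315

For 95% confidence, z = 1.96.
Unadjusted: n₀ = 1.96² × 0.50 × 0.50 / 0.024² ≈ 1667.36, so n₀ = 1668.
Finite population correction with N = 6,200: n = n₀ / (1 + (n₀−1)/N) = 1668 / (1 + 1667/6200) = 1668 / 1.2689 ≈ 1314.55.
Rounding up, n = 1315.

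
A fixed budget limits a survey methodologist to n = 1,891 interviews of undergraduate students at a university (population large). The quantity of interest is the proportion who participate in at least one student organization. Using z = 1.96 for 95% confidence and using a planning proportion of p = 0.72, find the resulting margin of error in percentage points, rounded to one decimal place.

2.0

SE(p̂) = √[p(1−p)/n] = √[0.2016/1891] = 0.01033.
E = z × SE = 1.96 × 0.01033 = 0.02024, or 2.0 percentage points.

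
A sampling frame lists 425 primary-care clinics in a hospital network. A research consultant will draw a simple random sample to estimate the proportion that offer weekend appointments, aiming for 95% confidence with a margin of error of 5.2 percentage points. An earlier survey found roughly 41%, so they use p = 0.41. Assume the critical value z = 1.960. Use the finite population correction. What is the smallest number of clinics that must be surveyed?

Unadjusted: n₀ = 1.960² × 0.41 × 0.59 / 0.052² ≈ 343.67, so n₀ = 344.
Finite population correction with N = 425: n = n₀ / (1 + (n₀−1)/N) = 344 / (1 + 343/425) = 344 / 1.8071 ≈ 190.36.
Rounding up, n = 191.

191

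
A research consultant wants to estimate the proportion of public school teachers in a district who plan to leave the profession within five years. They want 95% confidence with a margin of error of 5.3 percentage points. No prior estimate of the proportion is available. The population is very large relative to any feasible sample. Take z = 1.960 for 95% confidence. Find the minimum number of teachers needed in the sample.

342

With no prior estimate, use p = 0.5, giving p(1−p) = 0.25.
n = z²·p(1−p)/E² = 1.960² × 0.2500 / 0.053² = 3.8416 × 0.2500 / 0.002809 ≈ 341.90.
Rounding up gives n = 342.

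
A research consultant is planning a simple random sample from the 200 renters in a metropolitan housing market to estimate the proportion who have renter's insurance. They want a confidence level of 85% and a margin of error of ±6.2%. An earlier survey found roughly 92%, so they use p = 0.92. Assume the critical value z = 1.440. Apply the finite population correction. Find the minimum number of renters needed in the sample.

34

Unadjusted: n₀ = 1.440² × 0.92 × 0.08 / 0.062² ≈ 39.70, so n₀ = 40.
Finite population correction with N = 200: n = n₀ / (1 + (n₀−1)/N) = 40 / (1 + 39/200) = 40 / 1.1950 ≈ 33.47.
Rounding up, n = 34.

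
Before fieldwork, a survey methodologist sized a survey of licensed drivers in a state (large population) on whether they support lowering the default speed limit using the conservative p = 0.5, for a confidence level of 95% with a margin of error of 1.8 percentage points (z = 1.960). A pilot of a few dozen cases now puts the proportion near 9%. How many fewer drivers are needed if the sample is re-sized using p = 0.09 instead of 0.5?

Conservative (p = 0.5): n = 1.960² × 0.25 / 0.018² ≈ 2964.20 → 2965.
Using p = 0.09: p(1−p) = 0.0819, so n = 1.960² × 0.0819 / 0.018² ≈ 971.07 → 972.
Reduction: 2965 − 972 = 1993.

1993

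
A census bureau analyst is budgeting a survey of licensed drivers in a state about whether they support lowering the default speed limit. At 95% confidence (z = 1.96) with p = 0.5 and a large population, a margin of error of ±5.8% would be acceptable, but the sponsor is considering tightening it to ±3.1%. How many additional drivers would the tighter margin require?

At ±5.8%: n = 1.96² × 0.2500 / 0.058² ≈ 285.49 → 286.
At ±3.1%: n = 1.96² × 0.2500 / 0.031² ≈ 999.38 → 1000.
Additional respondents: 1000 − 286 = 714.

714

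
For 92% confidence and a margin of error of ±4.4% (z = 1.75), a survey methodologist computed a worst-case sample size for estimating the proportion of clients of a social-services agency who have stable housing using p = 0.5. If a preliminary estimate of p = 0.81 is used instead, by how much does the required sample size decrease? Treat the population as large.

Conservative (p = 0.5): n = 1.75² × 0.25 / 0.044² ≈ 395.47 → 396.
Using p = 0.81: p(1−p) = 0.1539, so n = 1.75² × 0.1539 / 0.044² ≈ 243.45 → 244.
Reduction: 396 − 244 = 152.

152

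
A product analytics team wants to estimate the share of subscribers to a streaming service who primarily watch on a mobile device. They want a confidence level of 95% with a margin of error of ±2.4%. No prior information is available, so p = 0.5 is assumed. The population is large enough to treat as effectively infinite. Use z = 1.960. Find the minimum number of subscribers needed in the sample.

With p = 0.5, p(1−p) = 0.25.
n = z²·p(1−p)/E² = 1.960² × 0.2500 / 0.024² = 3.8416 × 0.2500 / 0.000576 ≈ 1667.36.
Rounding up gives n = 1668.

1668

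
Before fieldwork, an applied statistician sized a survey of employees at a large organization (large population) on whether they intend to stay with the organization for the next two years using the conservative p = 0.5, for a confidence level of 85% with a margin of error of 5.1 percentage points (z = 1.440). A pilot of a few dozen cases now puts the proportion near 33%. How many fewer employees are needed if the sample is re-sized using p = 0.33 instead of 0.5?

Conservative (p = 0.5): n = 1.440² × 0.25 / 0.051² ≈ 199.31 → 200.
Using p = 0.33: p(1−p) = 0.2211, so n = 1.440² × 0.2211 / 0.051² ≈ 176.27 → 177.
Reduction: 200 − 177 = 23.

23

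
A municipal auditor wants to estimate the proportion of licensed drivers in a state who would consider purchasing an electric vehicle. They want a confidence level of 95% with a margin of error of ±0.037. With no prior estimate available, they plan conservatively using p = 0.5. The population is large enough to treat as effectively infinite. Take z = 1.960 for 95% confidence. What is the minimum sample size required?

With p = 0.5, p(1−p) = 0.25.
n = z²·p(1−p)/E² = 1.960² × 0.2500 / 0.037² = 3.8416 × 0.2500 / 0.001369 ≈ 701.53.
Rounding up gives n = 702.

702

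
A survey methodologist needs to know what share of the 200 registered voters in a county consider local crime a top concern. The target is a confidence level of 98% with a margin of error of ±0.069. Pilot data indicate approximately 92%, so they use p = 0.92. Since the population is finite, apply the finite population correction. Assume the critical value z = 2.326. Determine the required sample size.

60

Unadjusted: n₀ = 2.326² × 0.92 × 0.08 / 0.069² ≈ 83.64, so n₀ = 84.
Finite population correction with N = 200: n = n₀ / (1 + (n₀−1)/N) = 84 / (1 + 83/200) = 84 / 1.4150 ≈ 59.36.
Rounding up, n = 60.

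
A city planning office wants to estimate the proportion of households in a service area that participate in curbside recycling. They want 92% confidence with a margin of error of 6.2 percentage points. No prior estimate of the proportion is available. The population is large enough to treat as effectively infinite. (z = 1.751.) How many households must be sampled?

200

With no prior estimate, use p = 0.5, giving p(1−p) = 0.25.
n = z²·p(1−p)/E² = 1.751² × 0.2500 / 0.062² = 3.0660 × 0.2500 / 0.003844 ≈ 199.40.
Rounding up gives n = 200.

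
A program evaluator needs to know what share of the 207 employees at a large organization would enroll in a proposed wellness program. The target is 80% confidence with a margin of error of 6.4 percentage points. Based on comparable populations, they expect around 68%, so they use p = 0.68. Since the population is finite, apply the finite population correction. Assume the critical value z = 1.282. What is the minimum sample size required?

Unadjusted: n₀ = 1.282² × 0.68 × 0.32 / 0.064² ≈ 87.31, so n₀ = 88.
Finite population correction with N = 207: n = n₀ / (1 + (n₀−1)/N) = 88 / (1 + 87/207) = 88 / 1.4203 ≈ 61.96.
Rounding up, n = 62.

62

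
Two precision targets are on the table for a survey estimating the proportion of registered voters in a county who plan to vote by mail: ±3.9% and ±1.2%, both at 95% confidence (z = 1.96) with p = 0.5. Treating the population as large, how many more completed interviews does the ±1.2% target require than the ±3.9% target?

At ±3.9%: n = 1.96² × 0.2500 / 0.039² ≈ 631.43 → 632.
At ±1.2%: n = 1.96² × 0.2500 / 0.012² ≈ 6669.44 → 6670.
Additional respondents: 6670 − 632 = 6038.

6038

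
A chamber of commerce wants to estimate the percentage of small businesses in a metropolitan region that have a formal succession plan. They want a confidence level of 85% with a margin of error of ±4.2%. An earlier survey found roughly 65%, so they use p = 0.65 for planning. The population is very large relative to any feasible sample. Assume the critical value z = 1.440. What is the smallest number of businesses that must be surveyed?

With p = 0.65, p(1−p) = 0.2275.
n = z²·p(1−p)/E² = 1.440² × 0.2275 / 0.042² = 2.0736 × 0.2275 / 0.001764 ≈ 267.43.
Rounding up gives n = 268.

268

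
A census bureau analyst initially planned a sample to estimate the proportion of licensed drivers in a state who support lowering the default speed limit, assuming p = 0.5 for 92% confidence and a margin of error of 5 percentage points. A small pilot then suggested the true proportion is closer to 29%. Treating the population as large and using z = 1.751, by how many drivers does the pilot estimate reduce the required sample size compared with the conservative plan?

Conservative (p = 0.5): n = 1.751² × 0.25 / 0.050² ≈ 306.60 → 307.
Using p = 0.29: p(1−p) = 0.2059, so n = 1.751² × 0.2059 / 0.050² ≈ 252.52 → 253.
Reduction: 307 − 253 = 54.

54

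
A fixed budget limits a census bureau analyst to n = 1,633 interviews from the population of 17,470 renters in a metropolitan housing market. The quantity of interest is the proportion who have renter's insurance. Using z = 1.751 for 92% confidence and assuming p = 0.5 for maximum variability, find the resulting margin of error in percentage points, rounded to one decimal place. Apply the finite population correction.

2.1

Finite-population factor: (N−n)/(N−1) = (17470−1633)/(17470−1) = 0.9066.
SE(p̂) = √[p(1−p)/n · (N−n)/(N−1)] = √[0.2500/1633 × 0.9066] = 0.01178.
E = z × SE = 1.751 × 0.01178 = 0.02063 ≈ 2.1 percentage points.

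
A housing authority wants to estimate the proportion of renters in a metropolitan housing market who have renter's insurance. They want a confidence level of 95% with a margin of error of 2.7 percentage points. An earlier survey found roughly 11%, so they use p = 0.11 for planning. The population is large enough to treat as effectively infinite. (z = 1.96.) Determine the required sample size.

516

With p = 0.11, p(1−p) = 0.0979.
n = z²·p(1−p)/E² = 1.96² × 0.0979 / 0.027² = 3.8416 × 0.0979 / 0.000729 ≈ 515.90.
Rounding up gives n = 516.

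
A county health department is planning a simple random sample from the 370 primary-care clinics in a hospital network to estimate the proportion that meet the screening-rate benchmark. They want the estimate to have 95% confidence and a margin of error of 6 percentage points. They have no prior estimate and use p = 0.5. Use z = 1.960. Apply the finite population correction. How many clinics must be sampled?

156

Unadjusted: n₀ = 1.960² × 0.50 × 0.50 / 0.060² ≈ 266.78, so n₀ = 267.
Finite population correction with N = 370: n = n₀ / (1 + (n₀−1)/N) = 267 / (1 + 266/370) = 267 / 1.7189 ≈ 155.33.
Rounding up, n = 156.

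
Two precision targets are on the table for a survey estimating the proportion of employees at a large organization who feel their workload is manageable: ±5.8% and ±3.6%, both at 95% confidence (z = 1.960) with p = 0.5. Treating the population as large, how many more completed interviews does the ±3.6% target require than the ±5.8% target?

456

At ±5.8%: n = 1.960² × 0.2500 / 0.058² ≈ 285.49 → 286.
At ±3.6%: n = 1.960² × 0.2500 / 0.036² ≈ 741.05 → 742.
Additional respondents: 742 − 286 = 456.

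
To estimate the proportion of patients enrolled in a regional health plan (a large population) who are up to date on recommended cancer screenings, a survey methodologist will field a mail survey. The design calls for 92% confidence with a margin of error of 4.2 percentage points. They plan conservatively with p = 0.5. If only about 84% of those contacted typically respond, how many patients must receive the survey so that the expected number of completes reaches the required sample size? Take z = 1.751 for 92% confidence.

Completed interviews needed: n₀ = 1.751² × 0.2500 / 0.042² ≈ 434.52 → 435.
At an 84% response rate, contacts needed = 435 / 0.84 ≈ 517.86 → 518.

518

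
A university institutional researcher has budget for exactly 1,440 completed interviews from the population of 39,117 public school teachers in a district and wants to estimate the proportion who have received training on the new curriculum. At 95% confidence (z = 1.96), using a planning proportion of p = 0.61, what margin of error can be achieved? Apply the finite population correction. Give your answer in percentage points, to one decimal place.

2.5

Finite-population factor: (N−n)/(N−1) = (39117−1440)/(39117−1) = 0.9632.
SE(p̂) = √[p(1−p)/n · (N−n)/(N−1)] = √[0.2379/1440 × 0.9632] = 0.01261.
E = z × SE = 1.96 × 0.01261 = 0.02472 ≈ 2.5 percentage points.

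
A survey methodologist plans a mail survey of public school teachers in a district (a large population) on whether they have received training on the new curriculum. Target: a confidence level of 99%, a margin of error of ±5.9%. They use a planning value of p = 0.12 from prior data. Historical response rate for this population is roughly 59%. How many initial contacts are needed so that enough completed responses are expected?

343

For 99% confidence, z = 2.58.
Completed interviews needed: n₀ = 2.58² × 0.1056 / 0.059² ≈ 201.93 → 202.
At a 59% response rate, contacts needed = 202 / 0.59 ≈ 342.37 → 343.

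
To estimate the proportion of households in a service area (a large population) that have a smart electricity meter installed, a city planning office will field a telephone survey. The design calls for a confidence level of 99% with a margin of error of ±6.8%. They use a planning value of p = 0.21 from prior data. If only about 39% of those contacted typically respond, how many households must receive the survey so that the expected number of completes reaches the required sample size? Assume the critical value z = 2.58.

613

Completed interviews needed: n₀ = 2.58² × 0.1659 / 0.068² ≈ 238.82 → 239.
At a 39% response rate, contacts needed = 239 / 0.39 ≈ 612.82 → 613.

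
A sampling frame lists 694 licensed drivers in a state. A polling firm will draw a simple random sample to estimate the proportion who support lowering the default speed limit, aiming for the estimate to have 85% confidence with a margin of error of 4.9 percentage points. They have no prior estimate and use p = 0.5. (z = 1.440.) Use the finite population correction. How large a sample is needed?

165

Unadjusted: n₀ = 1.440² × 0.50 × 0.50 / 0.049² ≈ 215.91, so n₀ = 216.
Finite population correction with N = 694: n = n₀ / (1 + (n₀−1)/N) = 216 / (1 + 215/694) = 216 / 1.3098 ≈ 164.91.
Rounding up, n = 165.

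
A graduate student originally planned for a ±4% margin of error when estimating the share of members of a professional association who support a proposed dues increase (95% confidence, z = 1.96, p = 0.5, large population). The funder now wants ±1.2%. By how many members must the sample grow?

At ±4%: n = 1.96² × 0.2500 / 0.040² ≈ 600.25 → 601.
At ±1.2%: n = 1.96² × 0.2500 / 0.012² ≈ 6669.44 → 6670.
Additional respondents: 6670 − 601 = 6069.

6069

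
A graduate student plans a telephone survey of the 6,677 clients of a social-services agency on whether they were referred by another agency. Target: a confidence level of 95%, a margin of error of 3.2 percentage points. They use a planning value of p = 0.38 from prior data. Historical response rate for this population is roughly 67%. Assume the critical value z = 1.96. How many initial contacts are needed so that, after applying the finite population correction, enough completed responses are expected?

1166

Completed interviews needed (unadjusted): n₀ = 1.96² × 0.2356 / 0.032² ≈ 883.87 → 884.
FPC for N = 6,677: n = 884 / (1 + 883/6677) = 884 / 1.1322 ≈ 780.75 → 781.
At a 67% response rate, contacts needed = 781 / 0.67 ≈ 1165.67 → 1166.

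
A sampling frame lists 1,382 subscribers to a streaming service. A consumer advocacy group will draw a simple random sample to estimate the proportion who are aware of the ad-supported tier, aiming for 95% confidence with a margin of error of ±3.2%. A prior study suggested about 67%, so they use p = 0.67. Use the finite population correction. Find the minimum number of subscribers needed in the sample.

519

For 95% confidence, z = 1.96.
Unadjusted: n₀ = 1.96² × 0.67 × 0.33 / 0.032² ≈ 829.47, so n₀ = 830.
Finite population correction with N = 1,382: n = n₀ / (1 + (n₀−1)/N) = 830 / (1 + 829/1382) = 830 / 1.5999 ≈ 518.80.
Rounding up, n = 519.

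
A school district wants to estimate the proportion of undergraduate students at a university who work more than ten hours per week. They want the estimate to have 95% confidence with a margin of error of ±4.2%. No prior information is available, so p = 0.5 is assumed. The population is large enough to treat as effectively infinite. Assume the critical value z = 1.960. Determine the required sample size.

With p = 0.5, p(1−p) = 0.25.
n = z²·p(1−p)/E² = 1.960² × 0.2500 / 0.042² = 3.8416 × 0.2500 / 0.001764 ≈ 544.44.
Rounding up gives n = 545.

545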